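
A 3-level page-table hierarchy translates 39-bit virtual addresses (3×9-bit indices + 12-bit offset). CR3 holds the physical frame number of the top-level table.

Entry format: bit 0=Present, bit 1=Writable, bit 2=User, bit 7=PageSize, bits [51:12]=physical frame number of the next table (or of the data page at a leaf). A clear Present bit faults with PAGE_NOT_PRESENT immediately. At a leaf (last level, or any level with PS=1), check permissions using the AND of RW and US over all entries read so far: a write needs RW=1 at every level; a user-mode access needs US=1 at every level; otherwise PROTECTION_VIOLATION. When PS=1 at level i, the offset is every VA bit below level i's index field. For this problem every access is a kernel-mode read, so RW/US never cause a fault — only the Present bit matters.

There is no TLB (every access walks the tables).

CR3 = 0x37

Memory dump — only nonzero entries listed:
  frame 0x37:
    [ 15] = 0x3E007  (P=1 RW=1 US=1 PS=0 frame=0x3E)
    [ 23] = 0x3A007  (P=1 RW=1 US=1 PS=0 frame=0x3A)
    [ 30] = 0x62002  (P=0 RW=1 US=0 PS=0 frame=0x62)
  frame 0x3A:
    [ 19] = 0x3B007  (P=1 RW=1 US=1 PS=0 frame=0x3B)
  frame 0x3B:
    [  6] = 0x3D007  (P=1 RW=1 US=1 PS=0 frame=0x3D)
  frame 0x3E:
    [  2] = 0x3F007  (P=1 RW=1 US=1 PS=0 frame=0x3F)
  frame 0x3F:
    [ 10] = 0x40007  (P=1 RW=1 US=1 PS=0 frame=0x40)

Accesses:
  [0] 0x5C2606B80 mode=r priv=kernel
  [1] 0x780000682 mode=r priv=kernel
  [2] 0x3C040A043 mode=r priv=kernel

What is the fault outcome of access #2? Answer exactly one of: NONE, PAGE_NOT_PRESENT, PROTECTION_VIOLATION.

Per-access translation:
#0 VA=0x5C2606B80 (r,kernel):
  [0] read 0x37 idx=23: raw=0x3A007 flags P=1 W=1 U=1 S=0
  [1] read 0x3A idx=19: raw=0x3B007 flags P=1 W=1 U=1 S=0
  [2] read 0x3B idx=6: raw=0x3D007 flags P=1 W=1 U=1 S=0
  → PA=0x3DB80  (3 entries read)
#1 VA=0x780000682 (r,kernel):
  [0] read 0x37 idx=30: raw=0x62002 flags P=0 W=1 U=0 S=0
  ⇒ fault: PAGE_NOT_PRESENT  — 1 lookups
#2 VA=0x3C040A043 (r,kernel):
  [0] read 0x37 idx=15: raw=0x3E007 flags P=1 W=1 U=1 S=0
  [1] read 0x3E idx=2: raw=0x3F007 flags P=1 W=1 U=1 S=0
  [2] read 0x3F idx=10: raw=0x40007 flags P=1 W=1 U=1 S=0
  → PA=0x40043  (3 entries read)

Access #2 fault: NONE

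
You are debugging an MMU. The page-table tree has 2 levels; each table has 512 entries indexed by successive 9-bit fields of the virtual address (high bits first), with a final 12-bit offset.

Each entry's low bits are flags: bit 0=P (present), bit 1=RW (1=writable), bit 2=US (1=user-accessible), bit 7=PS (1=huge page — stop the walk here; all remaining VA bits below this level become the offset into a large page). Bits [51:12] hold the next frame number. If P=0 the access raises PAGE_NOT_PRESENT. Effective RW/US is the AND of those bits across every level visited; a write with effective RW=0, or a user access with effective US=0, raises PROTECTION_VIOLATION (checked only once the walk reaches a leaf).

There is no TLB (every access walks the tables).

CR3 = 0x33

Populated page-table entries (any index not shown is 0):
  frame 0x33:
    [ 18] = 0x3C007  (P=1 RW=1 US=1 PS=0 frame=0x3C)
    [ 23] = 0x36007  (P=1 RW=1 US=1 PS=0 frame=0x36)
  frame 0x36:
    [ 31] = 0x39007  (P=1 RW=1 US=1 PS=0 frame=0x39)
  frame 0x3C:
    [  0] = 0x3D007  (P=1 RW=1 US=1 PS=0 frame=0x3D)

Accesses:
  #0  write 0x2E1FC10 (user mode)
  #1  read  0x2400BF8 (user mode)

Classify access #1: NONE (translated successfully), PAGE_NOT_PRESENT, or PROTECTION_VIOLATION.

Trace:
#0 VA=0x2E1FC10 (w,user):
  lvl0: tbl 0x33, slot 23 ⇒ 0x36007 (P1/RW1/US1/PS0)
  lvl1: tbl 0x36, slot 31 ⇒ 0x39007 (P1/RW1/US1/PS0)
  ⇒ phys 0x39C10  [2 reads]
#1 VA=0x2400BF8 (r,user):
  lvl0: tbl 0x33, slot 18 ⇒ 0x3C007 (P1/RW1/US1/PS0)
  lvl1: tbl 0x3C, slot 0 ⇒ 0x3D007 (P1/RW1/US1/PS0)
  ⇒ phys 0x3DBF8  [2 reads]

Access #1 fault: NONE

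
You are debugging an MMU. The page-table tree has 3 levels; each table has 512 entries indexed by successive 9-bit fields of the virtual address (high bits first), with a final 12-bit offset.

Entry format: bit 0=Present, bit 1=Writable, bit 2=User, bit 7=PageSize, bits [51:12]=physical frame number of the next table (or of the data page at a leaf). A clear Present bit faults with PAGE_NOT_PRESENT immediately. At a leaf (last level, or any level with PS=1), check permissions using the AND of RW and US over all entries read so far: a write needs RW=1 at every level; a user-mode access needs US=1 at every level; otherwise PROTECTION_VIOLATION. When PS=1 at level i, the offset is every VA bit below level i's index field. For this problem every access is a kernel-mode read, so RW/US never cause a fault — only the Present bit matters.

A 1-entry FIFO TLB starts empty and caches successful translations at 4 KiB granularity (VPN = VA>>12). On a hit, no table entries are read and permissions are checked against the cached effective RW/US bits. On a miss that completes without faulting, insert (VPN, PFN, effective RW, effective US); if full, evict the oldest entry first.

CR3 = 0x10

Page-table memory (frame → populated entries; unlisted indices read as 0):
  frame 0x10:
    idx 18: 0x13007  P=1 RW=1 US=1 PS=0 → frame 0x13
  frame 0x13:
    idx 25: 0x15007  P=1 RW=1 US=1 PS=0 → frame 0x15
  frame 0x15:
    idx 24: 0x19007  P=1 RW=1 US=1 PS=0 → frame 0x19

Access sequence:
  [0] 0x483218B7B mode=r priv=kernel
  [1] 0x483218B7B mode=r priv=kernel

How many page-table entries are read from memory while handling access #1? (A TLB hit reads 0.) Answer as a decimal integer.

Per-access translation:
#0 VA=0x483218B7B (r,kernel):
  L0 @0x10[18] → 0x13007  P=1,RW=1,US=1,PS=0
  L1 @0x13[25] → 0x15007  P=1,RW=1,US=1,PS=0
  L2 @0x15[24] → 0x19007  P=1,RW=1,US=1,PS=0
  → PA=0x19B7B  (3 entries read)
#1 VA=0x483218B7B (r,kernel):
  TLB hit vpn=0x483218 → PA=0x19B7B

Entries read for #1: 0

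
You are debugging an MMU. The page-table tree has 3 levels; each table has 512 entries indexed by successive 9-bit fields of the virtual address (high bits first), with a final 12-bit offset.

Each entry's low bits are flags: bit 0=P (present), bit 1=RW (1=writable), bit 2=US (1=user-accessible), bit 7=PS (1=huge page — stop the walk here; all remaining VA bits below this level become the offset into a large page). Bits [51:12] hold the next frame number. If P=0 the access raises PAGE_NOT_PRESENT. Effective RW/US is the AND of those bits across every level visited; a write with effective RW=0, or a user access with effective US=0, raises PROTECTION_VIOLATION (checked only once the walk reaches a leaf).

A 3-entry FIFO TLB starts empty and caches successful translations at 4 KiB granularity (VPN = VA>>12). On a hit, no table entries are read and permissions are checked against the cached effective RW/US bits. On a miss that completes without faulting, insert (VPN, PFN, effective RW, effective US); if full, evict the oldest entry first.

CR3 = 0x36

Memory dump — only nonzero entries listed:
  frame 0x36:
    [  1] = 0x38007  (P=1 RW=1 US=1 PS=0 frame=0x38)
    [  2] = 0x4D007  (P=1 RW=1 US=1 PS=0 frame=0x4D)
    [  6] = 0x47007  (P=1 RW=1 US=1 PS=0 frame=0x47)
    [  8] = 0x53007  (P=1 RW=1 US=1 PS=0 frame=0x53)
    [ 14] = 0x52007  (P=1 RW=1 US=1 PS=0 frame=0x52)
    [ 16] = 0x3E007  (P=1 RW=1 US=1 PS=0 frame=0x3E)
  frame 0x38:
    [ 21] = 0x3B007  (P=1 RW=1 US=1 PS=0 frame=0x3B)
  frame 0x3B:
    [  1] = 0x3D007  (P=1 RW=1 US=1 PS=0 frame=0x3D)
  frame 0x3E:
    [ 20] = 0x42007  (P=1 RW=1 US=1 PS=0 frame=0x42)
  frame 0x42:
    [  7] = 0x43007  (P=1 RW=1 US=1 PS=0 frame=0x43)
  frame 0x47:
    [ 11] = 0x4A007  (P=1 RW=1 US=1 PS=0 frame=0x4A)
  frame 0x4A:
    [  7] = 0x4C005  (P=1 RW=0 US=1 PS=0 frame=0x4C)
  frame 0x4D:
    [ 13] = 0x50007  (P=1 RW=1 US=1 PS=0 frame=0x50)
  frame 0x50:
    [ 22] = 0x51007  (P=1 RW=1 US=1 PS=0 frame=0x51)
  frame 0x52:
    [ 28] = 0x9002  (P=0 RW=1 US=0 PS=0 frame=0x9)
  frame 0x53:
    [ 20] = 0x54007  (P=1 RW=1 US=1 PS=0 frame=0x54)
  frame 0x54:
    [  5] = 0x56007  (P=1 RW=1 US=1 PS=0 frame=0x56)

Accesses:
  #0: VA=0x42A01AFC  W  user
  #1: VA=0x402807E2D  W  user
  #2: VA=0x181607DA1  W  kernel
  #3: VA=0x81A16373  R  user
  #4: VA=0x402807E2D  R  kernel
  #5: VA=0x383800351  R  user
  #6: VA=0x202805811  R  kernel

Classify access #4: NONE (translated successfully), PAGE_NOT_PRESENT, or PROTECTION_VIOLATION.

Per-access translation:
#0 VA=0x42A01AFC (w,user):
  L0 @0x36[1] → 0x38007  P=1,RW=1,US=1,PS=0
  L1 @0x38[21] → 0x3B007  P=1,RW=1,US=1,PS=0
  L2 @0x3B[1] → 0x3D007  P=1,RW=1,US=1,PS=0
  → PA=0x3DAFC  (3 entries read)
#1 VA=0x402807E2D (w,user):
  L0 @0x36[16] → 0x3E007  P=1,RW=1,US=1,PS=0
  L1 @0x3E[20] → 0x42007  P=1,RW=1,US=1,PS=0
  L2 @0x42[7] → 0x43007  P=1,RW=1,US=1,PS=0
  → PA=0x43E2D  (3 entries read)
#2 VA=0x181607DA1 (w,kernel):
  L0 @0x36[6] → 0x47007  P=1,RW=1,US=1,PS=0
  L1 @0x47[11] → 0x4A007  P=1,RW=1,US=1,PS=0
  L2 @0x4A[7] → 0x4C005  P=1,RW=0,US=1,PS=0
  ⇒ fault: PROTECTION_VIOLATION  — 3 lookups
#3 VA=0x81A16373 (r,user):
  L0 @0x36[2] → 0x4D007  P=1,RW=1,US=1,PS=0
  L1 @0x4D[13] → 0x50007  P=1,RW=1,US=1,PS=0
  L2 @0x50[22] → 0x51007  P=1,RW=1,US=1,PS=0
  → PA=0x51373  (3 entries read)
#4 VA=0x402807E2D (r,kernel):
  TLB hit vpn=0x402807 → PA=0x43E2D
#5 VA=0x383800351 (r,user):
  L0 @0x36[14] → 0x52007  P=1,RW=1,US=1,PS=0
  L1 @0x52[28] → 0x9002  P=0,RW=1,US=0,PS=0
  ⇒ fault: PAGE_NOT_PRESENT  — 2 lookups
#6 VA=0x202805811 (r,kernel):
  L0 @0x36[8] → 0x53007  P=1,RW=1,US=1,PS=0
  L1 @0x53[20] → 0x54007  P=1,RW=1,US=1,PS=0
  L2 @0x54[5] → 0x56007  P=1,RW=1,US=1,PS=0
  → PA=0x56811  (3 entries read)

Access #4 fault: NONE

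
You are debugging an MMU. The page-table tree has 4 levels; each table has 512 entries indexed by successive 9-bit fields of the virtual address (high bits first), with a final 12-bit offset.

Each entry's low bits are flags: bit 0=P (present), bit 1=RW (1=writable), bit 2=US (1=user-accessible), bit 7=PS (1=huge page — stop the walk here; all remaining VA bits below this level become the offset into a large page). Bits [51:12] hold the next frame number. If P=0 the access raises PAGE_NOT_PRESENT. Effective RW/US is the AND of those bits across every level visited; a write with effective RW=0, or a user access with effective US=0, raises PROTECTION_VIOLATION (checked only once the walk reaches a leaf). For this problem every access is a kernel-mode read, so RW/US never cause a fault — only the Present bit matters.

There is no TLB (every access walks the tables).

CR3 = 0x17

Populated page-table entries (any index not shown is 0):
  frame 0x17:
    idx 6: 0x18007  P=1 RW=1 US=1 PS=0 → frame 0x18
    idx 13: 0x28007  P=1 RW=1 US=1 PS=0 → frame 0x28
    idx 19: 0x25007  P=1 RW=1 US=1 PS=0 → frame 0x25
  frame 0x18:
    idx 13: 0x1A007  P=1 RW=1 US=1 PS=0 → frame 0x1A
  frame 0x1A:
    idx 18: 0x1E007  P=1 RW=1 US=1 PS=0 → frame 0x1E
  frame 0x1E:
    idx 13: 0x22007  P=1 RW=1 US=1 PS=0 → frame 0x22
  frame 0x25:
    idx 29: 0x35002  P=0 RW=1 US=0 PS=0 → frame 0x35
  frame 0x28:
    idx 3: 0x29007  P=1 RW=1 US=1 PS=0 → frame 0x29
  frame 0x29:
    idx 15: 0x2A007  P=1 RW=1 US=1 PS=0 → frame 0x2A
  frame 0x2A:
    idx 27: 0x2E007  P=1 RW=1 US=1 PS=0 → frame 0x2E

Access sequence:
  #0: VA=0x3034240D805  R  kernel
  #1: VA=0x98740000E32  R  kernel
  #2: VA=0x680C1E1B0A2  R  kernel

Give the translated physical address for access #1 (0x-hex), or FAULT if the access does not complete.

Per-access translation:
#0 VA=0x3034240D805 (r,kernel):
  L0 @0x17[6] → 0x18007  P=1,RW=1,US=1,PS=0
  L1 @0x18[13] → 0x1A007  P=1,RW=1,US=1,PS=0
  L2 @0x1A[18] → 0x1E007  P=1,RW=1,US=1,PS=0
  L3 @0x1E[13] → 0x22007  P=1,RW=1,US=1,PS=0
  ✓ 0x22805  — 4 lookups
#1 VA=0x98740000E32 (r,kernel):
  L0 @0x17[19] → 0x25007  P=1,RW=1,US=1,PS=0
  L1 @0x25[29] → 0x35002  P=0,RW=1,US=0,PS=0
  ✗ PAGE_NOT_PRESENT  [2 reads]
#2 VA=0x680C1E1B0A2 (r,kernel):
  L0 @0x17[13] → 0x28007  P=1,RW=1,US=1,PS=0
  L1 @0x28[3] → 0x29007  P=1,RW=1,US=1,PS=0
  L2 @0x29[15] → 0x2A007  P=1,RW=1,US=1,PS=0
  L3 @0x2A[27] → 0x2E007  P=1,RW=1,US=1,PS=0
  ✓ 0x2E0A2  — 4 lookups

Access #1 PA: FAULT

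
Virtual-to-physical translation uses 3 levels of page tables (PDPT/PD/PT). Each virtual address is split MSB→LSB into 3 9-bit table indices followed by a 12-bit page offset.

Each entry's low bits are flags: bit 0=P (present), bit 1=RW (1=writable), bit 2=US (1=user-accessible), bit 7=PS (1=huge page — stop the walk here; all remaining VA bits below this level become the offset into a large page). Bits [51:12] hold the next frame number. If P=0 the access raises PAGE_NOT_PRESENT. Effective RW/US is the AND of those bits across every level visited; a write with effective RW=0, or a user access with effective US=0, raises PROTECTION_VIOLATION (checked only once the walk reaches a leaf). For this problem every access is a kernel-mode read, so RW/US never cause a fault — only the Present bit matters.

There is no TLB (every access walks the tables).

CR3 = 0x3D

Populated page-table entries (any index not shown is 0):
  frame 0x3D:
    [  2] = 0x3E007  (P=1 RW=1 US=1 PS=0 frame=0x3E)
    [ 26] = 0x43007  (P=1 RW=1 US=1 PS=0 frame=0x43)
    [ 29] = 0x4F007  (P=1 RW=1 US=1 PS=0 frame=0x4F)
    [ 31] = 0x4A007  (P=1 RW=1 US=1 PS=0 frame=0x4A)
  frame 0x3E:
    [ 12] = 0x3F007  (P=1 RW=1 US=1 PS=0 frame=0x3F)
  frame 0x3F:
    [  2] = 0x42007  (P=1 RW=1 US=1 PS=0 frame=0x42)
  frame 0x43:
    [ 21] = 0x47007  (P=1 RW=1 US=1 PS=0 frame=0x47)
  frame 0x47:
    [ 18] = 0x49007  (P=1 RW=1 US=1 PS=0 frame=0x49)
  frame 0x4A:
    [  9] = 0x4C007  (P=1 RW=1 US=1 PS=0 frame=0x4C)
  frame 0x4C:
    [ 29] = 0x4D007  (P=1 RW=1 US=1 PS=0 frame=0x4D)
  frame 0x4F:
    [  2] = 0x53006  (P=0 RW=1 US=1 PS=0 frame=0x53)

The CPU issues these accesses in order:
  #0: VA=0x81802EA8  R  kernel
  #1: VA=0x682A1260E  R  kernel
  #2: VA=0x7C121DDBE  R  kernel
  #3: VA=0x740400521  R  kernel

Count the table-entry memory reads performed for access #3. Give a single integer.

Trace:
#0 VA=0x81802EA8 (r,kernel):
  L0: frame=0x3D idx=2 entry=0x3E007 [P=1 RW=1 US=1 PS=0]
  L1: frame=0x3E idx=12 entry=0x3F007 [P=1 RW=1 US=1 PS=0]
  L2: frame=0x3F idx=2 entry=0x42007 [P=1 RW=1 US=1 PS=0]
  ⇒ phys 0x42EA8  [3 reads]
#1 VA=0x682A1260E (r,kernel):
  L0: frame=0x3D idx=26 entry=0x43007 [P=1 RW=1 US=1 PS=0]
  L1: frame=0x43 idx=21 entry=0x47007 [P=1 RW=1 US=1 PS=0]
  L2: frame=0x47 idx=18 entry=0x49007 [P=1 RW=1 US=1 PS=0]
  ⇒ phys 0x4960E  [3 reads]
#2 VA=0x7C121DDBE (r,kernel):
  L0: frame=0x3D idx=31 entry=0x4A007 [P=1 RW=1 US=1 PS=0]
  L1: frame=0x4A idx=9 entry=0x4C007 [P=1 RW=1 US=1 PS=0]
  L2: frame=0x4C idx=29 entry=0x4D007 [P=1 RW=1 US=1 PS=0]
  ⇒ phys 0x4DDBE  [3 reads]
#3 VA=0x740400521 (r,kernel):
  L0: frame=0x3D idx=29 entry=0x4F007 [P=1 RW=1 US=1 PS=0]
  L1: frame=0x4F idx=2 entry=0x53006 [P=0 RW=1 US=1 PS=0]
  ⇒ fault: PAGE_NOT_PRESENT  — 2 lookups

Entries read for #3: 2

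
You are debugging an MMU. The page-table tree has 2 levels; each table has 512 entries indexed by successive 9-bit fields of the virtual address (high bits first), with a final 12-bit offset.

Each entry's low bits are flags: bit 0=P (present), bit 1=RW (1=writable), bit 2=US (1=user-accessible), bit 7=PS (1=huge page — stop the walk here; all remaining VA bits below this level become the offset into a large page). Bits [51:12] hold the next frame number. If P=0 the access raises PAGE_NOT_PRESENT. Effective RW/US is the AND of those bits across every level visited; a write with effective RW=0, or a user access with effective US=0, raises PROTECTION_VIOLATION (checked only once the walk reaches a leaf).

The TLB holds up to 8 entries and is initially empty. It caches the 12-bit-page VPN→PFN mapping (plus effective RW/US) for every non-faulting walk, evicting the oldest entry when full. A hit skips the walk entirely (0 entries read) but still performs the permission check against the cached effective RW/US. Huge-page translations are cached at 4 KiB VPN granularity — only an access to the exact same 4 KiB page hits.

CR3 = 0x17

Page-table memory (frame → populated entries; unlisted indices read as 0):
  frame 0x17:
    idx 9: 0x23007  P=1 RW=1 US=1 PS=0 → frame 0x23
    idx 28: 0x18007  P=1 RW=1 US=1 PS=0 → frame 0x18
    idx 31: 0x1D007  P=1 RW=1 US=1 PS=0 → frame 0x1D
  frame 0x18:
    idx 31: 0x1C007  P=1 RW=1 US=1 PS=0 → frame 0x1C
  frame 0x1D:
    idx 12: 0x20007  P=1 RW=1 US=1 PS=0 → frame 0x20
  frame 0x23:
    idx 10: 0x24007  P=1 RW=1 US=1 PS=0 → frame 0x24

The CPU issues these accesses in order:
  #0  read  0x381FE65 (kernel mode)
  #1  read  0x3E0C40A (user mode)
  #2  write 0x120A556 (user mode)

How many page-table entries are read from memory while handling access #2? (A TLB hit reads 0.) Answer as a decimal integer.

Walk each access:
#0 VA=0x381FE65 (r,kernel):
  L0: frame=0x17 idx=28 entry=0x18007 [P=1 RW=1 US=1 PS=0]
  L1: frame=0x18 idx=31 entry=0x1C007 [P=1 RW=1 US=1 PS=0]
  ⇒ phys 0x1CE65  [2 reads]
#1 VA=0x3E0C40A (r,user):
  L0: frame=0x17 idx=31 entry=0x1D007 [P=1 RW=1 US=1 PS=0]
  L1: frame=0x1D idx=12 entry=0x20007 [P=1 RW=1 US=1 PS=0]
  ⇒ phys 0x2040A  [2 reads]
#2 VA=0x120A556 (w,user):
  L0: frame=0x17 idx=9 entry=0x23007 [P=1 RW=1 US=1 PS=0]
  L1: frame=0x23 idx=10 entry=0x24007 [P=1 RW=1 US=1 PS=0]
  ⇒ phys 0x24556  [2 reads]

Entries read for #2: 2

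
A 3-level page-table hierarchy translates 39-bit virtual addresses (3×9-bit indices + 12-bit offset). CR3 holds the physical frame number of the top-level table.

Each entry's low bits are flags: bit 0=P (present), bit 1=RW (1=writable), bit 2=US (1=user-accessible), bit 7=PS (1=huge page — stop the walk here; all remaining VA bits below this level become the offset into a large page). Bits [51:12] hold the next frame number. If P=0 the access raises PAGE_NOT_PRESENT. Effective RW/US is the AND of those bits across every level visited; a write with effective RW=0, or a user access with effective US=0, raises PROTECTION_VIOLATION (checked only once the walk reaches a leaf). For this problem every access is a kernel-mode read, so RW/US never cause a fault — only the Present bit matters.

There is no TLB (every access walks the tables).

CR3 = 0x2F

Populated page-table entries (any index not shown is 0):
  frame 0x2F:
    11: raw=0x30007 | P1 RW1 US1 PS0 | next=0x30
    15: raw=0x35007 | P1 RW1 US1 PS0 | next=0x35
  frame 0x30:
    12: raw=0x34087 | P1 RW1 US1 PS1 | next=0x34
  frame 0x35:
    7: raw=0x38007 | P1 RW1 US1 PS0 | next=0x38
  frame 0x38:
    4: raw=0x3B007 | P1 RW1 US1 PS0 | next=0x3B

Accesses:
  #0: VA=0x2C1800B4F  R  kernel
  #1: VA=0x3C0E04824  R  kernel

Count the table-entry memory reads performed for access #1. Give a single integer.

Walk each access:
#0 VA=0x2C1800B4F (r,kernel):
  lvl0: tbl 0x2F, slot 11 ⇒ 0x30007 (P1/RW1/US1/PS0)
  lvl1: tbl 0x30, slot 12 ⇒ 0x34087 (P1/RW1/US1/PS1)
  ⇒ phys 0x34B4F (huge @L1)  [2 reads]
#1 VA=0x3C0E04824 (r,kernel):
  lvl0: tbl 0x2F, slot 15 ⇒ 0x35007 (P1/RW1/US1/PS0)
  lvl1: tbl 0x35, slot 7 ⇒ 0x38007 (P1/RW1/US1/PS0)
  lvl2: tbl 0x38, slot 4 ⇒ 0x3B007 (P1/RW1/US1/PS0)
  ⇒ phys 0x3B824  [3 reads]

Entries read for #1: 3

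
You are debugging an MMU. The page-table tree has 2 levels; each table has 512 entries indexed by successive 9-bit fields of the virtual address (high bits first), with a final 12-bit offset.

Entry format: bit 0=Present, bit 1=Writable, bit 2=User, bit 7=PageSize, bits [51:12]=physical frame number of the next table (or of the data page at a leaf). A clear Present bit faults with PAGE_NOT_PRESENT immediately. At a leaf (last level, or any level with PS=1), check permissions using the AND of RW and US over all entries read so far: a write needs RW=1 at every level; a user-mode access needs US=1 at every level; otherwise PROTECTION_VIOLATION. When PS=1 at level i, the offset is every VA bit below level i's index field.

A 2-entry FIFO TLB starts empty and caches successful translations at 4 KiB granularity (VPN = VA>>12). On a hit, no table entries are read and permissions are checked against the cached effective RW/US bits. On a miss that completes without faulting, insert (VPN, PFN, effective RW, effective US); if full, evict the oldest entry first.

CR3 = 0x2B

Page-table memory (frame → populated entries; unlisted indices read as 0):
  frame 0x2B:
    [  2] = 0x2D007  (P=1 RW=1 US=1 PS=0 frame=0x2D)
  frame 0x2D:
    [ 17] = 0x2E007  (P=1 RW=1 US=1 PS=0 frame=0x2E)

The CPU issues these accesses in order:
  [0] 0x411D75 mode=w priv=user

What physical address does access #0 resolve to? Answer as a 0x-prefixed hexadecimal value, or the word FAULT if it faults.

Walk each access:
#0 VA=0x411D75 (w,user):
  [0] read 0x2B idx=2: raw=0x2D007 flags P=1 W=1 U=1 S=0
  [1] read 0x2D idx=17: raw=0x2E007 flags P=1 W=1 U=1 S=0
  → PA=0x2ED75  (2 entries read)

Access #0 PA: 0x2ED75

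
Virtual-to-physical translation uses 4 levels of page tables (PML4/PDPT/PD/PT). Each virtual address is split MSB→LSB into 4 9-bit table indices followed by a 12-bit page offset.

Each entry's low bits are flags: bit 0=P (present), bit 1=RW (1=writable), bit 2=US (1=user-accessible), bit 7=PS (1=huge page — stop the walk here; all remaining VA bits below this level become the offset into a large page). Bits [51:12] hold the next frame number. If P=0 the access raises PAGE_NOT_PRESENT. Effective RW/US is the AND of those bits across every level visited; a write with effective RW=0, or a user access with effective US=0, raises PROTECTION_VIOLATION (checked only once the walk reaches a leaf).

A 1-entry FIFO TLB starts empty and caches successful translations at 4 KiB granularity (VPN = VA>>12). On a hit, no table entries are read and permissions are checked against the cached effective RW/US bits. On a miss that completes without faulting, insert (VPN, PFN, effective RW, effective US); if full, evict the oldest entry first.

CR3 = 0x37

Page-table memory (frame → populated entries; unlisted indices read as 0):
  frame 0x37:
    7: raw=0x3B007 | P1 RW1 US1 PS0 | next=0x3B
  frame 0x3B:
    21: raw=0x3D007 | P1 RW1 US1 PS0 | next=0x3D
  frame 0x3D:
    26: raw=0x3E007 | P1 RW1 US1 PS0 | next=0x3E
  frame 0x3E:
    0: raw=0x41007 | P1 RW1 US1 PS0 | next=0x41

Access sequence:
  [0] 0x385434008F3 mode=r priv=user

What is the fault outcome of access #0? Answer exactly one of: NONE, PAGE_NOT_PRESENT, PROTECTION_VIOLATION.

Walk each access:
#0 VA=0x385434008F3 (r,user):
  L0: frame=0x37 idx=7 entry=0x3B007 [P=1 RW=1 US=1 PS=0]
  L1: frame=0x3B idx=21 entry=0x3D007 [P=1 RW=1 US=1 PS=0]
  L2: frame=0x3D idx=26 entry=0x3E007 [P=1 RW=1 US=1 PS=0]
  L3: frame=0x3E idx=0 entry=0x41007 [P=1 RW=1 US=1 PS=0]
  ✓ 0x418F3  — 4 lookups

Access #0 fault: NONE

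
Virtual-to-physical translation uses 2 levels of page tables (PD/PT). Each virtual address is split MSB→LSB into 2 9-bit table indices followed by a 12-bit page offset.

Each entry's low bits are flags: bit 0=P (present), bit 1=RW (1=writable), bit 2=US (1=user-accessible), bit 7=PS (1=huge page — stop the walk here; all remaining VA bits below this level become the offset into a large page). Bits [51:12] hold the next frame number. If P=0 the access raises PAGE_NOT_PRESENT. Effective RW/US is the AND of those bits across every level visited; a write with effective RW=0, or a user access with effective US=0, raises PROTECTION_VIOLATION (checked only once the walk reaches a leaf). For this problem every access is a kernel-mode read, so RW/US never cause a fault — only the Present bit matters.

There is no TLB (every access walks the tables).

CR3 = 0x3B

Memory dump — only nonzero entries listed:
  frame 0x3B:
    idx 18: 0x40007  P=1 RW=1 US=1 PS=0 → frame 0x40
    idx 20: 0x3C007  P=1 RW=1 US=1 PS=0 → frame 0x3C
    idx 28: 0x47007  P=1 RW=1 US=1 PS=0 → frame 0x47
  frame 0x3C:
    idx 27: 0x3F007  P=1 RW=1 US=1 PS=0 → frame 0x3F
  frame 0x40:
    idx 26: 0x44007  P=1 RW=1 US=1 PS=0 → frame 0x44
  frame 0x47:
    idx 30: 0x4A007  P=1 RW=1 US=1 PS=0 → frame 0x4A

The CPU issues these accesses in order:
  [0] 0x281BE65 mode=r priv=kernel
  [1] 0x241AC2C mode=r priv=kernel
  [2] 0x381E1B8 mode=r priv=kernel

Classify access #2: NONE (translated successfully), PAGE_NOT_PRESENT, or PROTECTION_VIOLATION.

Per-access translation:
#0 VA=0x281BE65 (r,kernel):
  lvl0: tbl 0x3B, slot 20 ⇒ 0x3C007 (P1/RW1/US1/PS0)
  lvl1: tbl 0x3C, slot 27 ⇒ 0x3F007 (P1/RW1/US1/PS0)
  ⇒ phys 0x3FE65  [2 reads]
#1 VA=0x241AC2C (r,kernel):
  lvl0: tbl 0x3B, slot 18 ⇒ 0x40007 (P1/RW1/US1/PS0)
  lvl1: tbl 0x40, slot 26 ⇒ 0x44007 (P1/RW1/US1/PS0)
  ⇒ phys 0x44C2C  [2 reads]
#2 VA=0x381E1B8 (r,kernel):
  lvl0: tbl 0x3B, slot 28 ⇒ 0x47007 (P1/RW1/US1/PS0)
  lvl1: tbl 0x47, slot 30 ⇒ 0x4A007 (P1/RW1/US1/PS0)
  ⇒ phys 0x4A1B8  [2 reads]

Access #2 fault: NONE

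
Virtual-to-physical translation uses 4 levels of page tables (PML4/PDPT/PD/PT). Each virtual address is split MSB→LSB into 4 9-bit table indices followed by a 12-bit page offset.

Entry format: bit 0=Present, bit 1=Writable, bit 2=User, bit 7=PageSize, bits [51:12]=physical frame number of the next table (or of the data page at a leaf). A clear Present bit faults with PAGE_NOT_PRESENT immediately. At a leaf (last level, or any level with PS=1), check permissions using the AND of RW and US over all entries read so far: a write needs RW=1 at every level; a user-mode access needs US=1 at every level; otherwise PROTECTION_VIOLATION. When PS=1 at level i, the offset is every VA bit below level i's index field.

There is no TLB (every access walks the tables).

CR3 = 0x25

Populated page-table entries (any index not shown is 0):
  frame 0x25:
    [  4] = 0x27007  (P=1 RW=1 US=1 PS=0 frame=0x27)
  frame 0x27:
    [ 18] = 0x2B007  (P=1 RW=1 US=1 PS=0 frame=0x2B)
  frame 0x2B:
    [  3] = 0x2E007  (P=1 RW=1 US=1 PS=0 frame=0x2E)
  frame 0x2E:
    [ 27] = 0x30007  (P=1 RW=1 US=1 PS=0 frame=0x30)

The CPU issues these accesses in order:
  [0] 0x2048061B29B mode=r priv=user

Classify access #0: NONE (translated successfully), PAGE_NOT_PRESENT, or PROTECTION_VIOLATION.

Trace:
#0 VA=0x2048061B29B (r,user):
  lvl0: tbl 0x25, slot 4 ⇒ 0x27007 (P1/RW1/US1/PS0)
  lvl1: tbl 0x27, slot 18 ⇒ 0x2B007 (P1/RW1/US1/PS0)
  lvl2: tbl 0x2B, slot 3 ⇒ 0x2E007 (P1/RW1/US1/PS0)
  lvl3: tbl 0x2E, slot 27 ⇒ 0x30007 (P1/RW1/US1/PS0)
  ⇒ phys 0x3029B  [4 reads]

Access #0 fault: NONE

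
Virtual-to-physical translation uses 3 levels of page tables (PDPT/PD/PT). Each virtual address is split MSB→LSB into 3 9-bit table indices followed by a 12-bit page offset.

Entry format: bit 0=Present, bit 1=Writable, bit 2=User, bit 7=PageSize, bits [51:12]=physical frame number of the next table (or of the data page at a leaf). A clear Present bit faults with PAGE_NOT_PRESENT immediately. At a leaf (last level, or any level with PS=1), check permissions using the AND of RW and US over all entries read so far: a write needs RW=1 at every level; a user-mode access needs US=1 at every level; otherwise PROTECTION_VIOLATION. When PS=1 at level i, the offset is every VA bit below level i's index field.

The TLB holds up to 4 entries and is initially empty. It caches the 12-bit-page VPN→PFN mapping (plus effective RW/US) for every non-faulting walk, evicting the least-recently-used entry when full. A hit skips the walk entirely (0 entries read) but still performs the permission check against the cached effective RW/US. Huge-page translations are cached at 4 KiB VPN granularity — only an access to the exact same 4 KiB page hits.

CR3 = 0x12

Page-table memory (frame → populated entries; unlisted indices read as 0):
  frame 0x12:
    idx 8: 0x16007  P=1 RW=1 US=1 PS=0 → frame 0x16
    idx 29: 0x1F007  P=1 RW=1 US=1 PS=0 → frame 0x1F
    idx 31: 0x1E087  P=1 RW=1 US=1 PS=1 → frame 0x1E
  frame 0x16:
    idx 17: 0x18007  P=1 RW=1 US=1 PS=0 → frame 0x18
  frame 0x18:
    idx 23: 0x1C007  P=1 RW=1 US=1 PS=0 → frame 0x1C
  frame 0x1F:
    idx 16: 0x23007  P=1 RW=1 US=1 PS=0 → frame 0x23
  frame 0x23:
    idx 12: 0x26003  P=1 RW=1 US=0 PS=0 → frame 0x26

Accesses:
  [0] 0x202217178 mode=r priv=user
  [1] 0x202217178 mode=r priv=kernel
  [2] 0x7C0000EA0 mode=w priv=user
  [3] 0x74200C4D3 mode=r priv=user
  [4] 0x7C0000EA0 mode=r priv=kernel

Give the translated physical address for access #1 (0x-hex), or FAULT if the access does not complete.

Trace:
#0 VA=0x202217178 (r,user):
  L0 @0x12[8] → 0x16007  P=1,RW=1,US=1,PS=0
  L1 @0x16[17] → 0x18007  P=1,RW=1,US=1,PS=0
  L2 @0x18[23] → 0x1C007  P=1,RW=1,US=1,PS=0
  → PA=0x1C178  (3 entries read)
#1 VA=0x202217178 (r,kernel):
  TLB hit vpn=0x202217 → PA=0x1C178
#2 VA=0x7C0000EA0 (w,user):
  L0 @0x12[31] → 0x1E087  P=1,RW=1,US=1,PS=1
  → PA=0x1EEA0 (huge @L0)  (1 entries read)
#3 VA=0x74200C4D3 (r,user):
  L0 @0x12[29] → 0x1F007  P=1,RW=1,US=1,PS=0
  L1 @0x1F[16] → 0x23007  P=1,RW=1,US=1,PS=0
  L2 @0x23[12] → 0x26003  P=1,RW=1,US=0,PS=0
  ✗ PROTECTION_VIOLATION  [3 reads]
#4 VA=0x7C0000EA0 (r,kernel):
  TLB hit vpn=0x7C0000 → PA=0x1EEA0

Access #1 PA: 0x1C178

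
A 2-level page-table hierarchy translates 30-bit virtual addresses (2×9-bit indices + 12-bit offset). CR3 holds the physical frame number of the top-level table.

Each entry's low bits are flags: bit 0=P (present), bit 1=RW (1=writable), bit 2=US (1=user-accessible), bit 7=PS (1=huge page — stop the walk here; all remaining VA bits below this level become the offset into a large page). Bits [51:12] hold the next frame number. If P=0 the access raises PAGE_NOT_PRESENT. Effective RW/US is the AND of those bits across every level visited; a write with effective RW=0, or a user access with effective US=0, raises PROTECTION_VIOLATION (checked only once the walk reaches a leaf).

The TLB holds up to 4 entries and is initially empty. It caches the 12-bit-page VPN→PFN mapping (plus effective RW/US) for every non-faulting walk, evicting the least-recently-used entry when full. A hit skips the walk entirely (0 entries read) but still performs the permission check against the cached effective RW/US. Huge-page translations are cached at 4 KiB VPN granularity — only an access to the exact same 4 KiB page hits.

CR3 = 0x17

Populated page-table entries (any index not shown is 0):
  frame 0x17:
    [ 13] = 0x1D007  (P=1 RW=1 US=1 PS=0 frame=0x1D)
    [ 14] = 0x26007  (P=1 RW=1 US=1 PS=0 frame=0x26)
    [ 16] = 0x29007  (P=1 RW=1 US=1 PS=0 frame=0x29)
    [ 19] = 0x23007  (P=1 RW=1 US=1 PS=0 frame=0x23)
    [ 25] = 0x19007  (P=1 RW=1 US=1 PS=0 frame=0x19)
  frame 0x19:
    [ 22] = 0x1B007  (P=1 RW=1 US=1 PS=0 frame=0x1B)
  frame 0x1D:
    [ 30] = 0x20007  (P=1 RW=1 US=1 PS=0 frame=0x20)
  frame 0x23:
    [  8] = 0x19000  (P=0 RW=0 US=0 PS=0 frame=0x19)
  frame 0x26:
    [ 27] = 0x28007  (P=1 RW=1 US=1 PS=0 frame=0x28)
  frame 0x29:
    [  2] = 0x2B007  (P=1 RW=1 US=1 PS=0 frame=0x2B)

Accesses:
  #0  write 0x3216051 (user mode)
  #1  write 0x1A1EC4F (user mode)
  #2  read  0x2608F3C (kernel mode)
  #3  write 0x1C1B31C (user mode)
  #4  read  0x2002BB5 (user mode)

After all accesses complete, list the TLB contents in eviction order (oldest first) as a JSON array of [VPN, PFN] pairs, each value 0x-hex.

Trace:
#0 VA=0x3216051 (w,user):
  [0] read 0x17 idx=25: raw=0x19007 flags P=1 W=1 U=1 S=0
  [1] read 0x19 idx=22: raw=0x1B007 flags P=1 W=1 U=1 S=0
  ✓ 0x1B051  — 2 lookups
#1 VA=0x1A1EC4F (w,user):
  [0] read 0x17 idx=13: raw=0x1D007 flags P=1 W=1 U=1 S=0
  [1] read 0x1D idx=30: raw=0x20007 flags P=1 W=1 U=1 S=0
  ✓ 0x20C4F  — 2 lookups
#2 VA=0x2608F3C (r,kernel):
  [0] read 0x17 idx=19: raw=0x23007 flags P=1 W=1 U=1 S=0
  [1] read 0x23 idx=8: raw=0x19000 flags P=0 W=0 U=0 S=0
  ✗ PAGE_NOT_PRESENT  [2 reads]
#3 VA=0x1C1B31C (w,user):
  [0] read 0x17 idx=14: raw=0x26007 flags P=1 W=1 U=1 S=0
  [1] read 0x26 idx=27: raw=0x28007 flags P=1 W=1 U=1 S=0
  ✓ 0x2831C  — 2 lookups
#4 VA=0x2002BB5 (r,user):
  [0] read 0x17 idx=16: raw=0x29007 flags P=1 W=1 U=1 S=0
  [1] read 0x29 idx=2: raw=0x2B007 flags P=1 W=1 U=1 S=0
  ✓ 0x2BBB5  — 2 lookups

TLB: [["0x3216", "0x1B"], ["0x1A1E", "0x20"], ["0x1C1B", "0x28"], ["0x2002", "0x2B"]]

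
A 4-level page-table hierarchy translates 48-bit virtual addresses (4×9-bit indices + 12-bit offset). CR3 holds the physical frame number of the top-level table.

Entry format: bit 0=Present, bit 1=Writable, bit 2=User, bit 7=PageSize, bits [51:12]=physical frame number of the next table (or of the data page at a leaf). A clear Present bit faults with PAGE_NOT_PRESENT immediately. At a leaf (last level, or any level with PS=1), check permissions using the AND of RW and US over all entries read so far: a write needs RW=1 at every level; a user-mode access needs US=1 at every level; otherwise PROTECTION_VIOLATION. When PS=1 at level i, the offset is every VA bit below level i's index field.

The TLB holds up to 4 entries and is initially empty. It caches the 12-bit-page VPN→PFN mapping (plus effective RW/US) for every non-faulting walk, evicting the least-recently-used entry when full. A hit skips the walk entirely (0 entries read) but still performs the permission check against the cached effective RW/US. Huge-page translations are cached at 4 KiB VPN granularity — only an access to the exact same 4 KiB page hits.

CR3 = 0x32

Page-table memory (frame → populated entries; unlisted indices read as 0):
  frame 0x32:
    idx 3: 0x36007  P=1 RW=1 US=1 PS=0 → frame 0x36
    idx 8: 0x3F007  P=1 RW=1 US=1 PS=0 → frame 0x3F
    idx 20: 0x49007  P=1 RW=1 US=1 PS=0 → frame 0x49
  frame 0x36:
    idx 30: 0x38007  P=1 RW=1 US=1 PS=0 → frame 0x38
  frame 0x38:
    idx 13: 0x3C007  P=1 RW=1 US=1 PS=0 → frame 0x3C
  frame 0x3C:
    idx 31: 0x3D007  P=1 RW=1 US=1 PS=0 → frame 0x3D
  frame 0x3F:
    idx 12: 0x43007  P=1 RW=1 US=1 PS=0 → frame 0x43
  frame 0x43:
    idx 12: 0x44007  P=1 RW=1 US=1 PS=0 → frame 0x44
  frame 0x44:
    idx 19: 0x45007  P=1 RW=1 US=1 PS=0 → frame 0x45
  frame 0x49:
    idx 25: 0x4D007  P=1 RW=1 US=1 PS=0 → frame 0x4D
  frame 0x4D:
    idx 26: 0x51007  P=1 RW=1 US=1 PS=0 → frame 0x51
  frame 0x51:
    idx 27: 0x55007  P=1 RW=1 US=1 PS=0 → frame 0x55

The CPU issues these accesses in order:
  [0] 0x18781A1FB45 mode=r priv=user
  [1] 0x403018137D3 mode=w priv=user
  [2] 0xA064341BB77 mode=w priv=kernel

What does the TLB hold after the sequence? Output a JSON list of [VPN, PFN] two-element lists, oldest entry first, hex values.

Walk each access:
#0 VA=0x18781A1FB45 (r,user):
  [0] read 0x32 idx=3: raw=0x36007 flags P=1 W=1 U=1 S=0
  [1] read 0x36 idx=30: raw=0x38007 flags P=1 W=1 U=1 S=0
  [2] read 0x38 idx=13: raw=0x3C007 flags P=1 W=1 U=1 S=0
  [3] read 0x3C idx=31: raw=0x3D007 flags P=1 W=1 U=1 S=0
  ✓ 0x3DB45  — 4 lookups
#1 VA=0x403018137D3 (w,user):
  [0] read 0x32 idx=8: raw=0x3F007 flags P=1 W=1 U=1 S=0
  [1] read 0x3F idx=12: raw=0x43007 flags P=1 W=1 U=1 S=0
  [2] read 0x43 idx=12: raw=0x44007 flags P=1 W=1 U=1 S=0
  [3] read 0x44 idx=19: raw=0x45007 flags P=1 W=1 U=1 S=0
  ✓ 0x457D3  — 4 lookups
#2 VA=0xA064341BB77 (w,kernel):
  [0] read 0x32 idx=20: raw=0x49007 flags P=1 W=1 U=1 S=0
  [1] read 0x49 idx=25: raw=0x4D007 flags P=1 W=1 U=1 S=0
  [2] read 0x4D idx=26: raw=0x51007 flags P=1 W=1 U=1 S=0
  [3] read 0x51 idx=27: raw=0x55007 flags P=1 W=1 U=1 S=0
  ✓ 0x55B77  — 4 lookups

TLB: [["0x18781A1F", "0x3D"], ["0x40301813", "0x45"], ["0xA064341B", "0x55"]]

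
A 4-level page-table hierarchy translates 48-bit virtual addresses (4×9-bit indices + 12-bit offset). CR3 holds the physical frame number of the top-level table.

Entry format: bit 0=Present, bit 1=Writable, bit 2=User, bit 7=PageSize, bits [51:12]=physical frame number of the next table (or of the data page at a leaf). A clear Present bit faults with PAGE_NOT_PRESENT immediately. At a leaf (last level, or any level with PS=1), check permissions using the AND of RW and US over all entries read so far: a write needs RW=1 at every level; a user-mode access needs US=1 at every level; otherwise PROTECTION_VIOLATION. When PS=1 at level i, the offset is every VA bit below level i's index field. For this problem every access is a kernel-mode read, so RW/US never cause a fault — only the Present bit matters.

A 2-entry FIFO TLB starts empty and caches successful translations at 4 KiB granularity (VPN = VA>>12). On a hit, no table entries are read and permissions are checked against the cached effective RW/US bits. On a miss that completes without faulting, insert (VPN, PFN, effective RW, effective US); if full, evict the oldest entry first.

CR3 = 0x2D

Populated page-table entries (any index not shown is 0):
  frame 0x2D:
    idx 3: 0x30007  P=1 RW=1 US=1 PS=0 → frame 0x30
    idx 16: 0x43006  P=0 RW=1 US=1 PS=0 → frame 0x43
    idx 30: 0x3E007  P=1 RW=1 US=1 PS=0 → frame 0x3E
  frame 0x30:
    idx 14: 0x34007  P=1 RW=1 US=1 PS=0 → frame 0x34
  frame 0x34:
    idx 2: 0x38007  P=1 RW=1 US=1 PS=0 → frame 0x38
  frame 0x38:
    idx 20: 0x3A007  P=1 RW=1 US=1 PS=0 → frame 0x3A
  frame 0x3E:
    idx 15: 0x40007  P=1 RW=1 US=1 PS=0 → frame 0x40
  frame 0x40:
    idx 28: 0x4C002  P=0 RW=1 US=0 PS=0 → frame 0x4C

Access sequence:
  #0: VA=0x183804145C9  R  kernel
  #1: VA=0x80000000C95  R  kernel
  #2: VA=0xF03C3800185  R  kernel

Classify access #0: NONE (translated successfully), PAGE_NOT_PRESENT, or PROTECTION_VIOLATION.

Per-access translation:
#0 VA=0x183804145C9 (r,kernel):
  lvl0: tbl 0x2D, slot 3 ⇒ 0x30007 (P1/RW1/US1/PS0)
  lvl1: tbl 0x30, slot 14 ⇒ 0x34007 (P1/RW1/US1/PS0)
  lvl2: tbl 0x34, slot 2 ⇒ 0x38007 (P1/RW1/US1/PS0)
  lvl3: tbl 0x38, slot 20 ⇒ 0x3A007 (P1/RW1/US1/PS0)
  → PA=0x3A5C9  (4 entries read)
#1 VA=0x80000000C95 (r,kernel):
  lvl0: tbl 0x2D, slot 16 ⇒ 0x43006 (P0/RW1/US1/PS0)
  → PAGE_NOT_PRESENT  (1 entries read)
#2 VA=0xF03C3800185 (r,kernel):
  lvl0: tbl 0x2D, slot 30 ⇒ 0x3E007 (P1/RW1/US1/PS0)
  lvl1: tbl 0x3E, slot 15 ⇒ 0x40007 (P1/RW1/US1/PS0)
  lvl2: tbl 0x40, slot 28 ⇒ 0x4C002 (P0/RW1/US0/PS0)
  → PAGE_NOT_PRESENT  (3 entries read)

Access #0 fault: NONE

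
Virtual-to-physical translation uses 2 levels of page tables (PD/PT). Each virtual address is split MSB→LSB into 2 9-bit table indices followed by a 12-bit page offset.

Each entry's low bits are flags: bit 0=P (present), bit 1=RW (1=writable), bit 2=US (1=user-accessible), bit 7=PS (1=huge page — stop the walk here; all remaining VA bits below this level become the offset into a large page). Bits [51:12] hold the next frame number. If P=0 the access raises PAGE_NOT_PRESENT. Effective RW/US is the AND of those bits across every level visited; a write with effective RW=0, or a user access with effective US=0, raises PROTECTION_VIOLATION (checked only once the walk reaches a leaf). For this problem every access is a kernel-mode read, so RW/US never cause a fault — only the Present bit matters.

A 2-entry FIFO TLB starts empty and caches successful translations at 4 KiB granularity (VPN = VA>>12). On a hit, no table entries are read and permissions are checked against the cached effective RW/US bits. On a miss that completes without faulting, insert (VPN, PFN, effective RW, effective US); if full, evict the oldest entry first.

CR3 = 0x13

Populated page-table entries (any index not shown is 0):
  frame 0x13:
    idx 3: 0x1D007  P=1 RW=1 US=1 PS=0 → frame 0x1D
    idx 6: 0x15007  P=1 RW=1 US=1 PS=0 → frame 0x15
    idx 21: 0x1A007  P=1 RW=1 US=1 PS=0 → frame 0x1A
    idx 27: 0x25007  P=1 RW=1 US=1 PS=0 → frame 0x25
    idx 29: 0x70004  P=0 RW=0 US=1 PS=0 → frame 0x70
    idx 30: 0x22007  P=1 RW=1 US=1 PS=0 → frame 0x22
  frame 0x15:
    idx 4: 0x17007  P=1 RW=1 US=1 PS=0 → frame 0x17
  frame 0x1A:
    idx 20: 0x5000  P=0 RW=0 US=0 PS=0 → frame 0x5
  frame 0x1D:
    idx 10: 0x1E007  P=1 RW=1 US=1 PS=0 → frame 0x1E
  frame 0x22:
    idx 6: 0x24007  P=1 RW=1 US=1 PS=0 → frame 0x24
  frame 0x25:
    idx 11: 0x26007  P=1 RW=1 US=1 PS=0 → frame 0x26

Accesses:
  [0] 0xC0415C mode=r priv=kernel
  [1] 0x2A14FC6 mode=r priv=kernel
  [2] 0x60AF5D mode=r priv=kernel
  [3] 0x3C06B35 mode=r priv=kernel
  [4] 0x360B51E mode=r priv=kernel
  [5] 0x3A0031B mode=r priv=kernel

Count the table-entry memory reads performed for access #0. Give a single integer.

Walk each access:
#0 VA=0xC0415C (r,kernel):
  L0: frame=0x13 idx=6 entry=0x15007 [P=1 RW=1 US=1 PS=0]
  L1: frame=0x15 idx=4 entry=0x17007 [P=1 RW=1 US=1 PS=0]
  ✓ 0x1715C  — 2 lookups
#1 VA=0x2A14FC6 (r,kernel):
  L0: frame=0x13 idx=21 entry=0x1A007 [P=1 RW=1 US=1 PS=0]
  L1: frame=0x1A idx=20 entry=0x5000 [P=0 RW=0 US=0 PS=0]
  ⇒ fault: PAGE_NOT_PRESENT  — 2 lookups
#2 VA=0x60AF5D (r,kernel):
  L0: frame=0x13 idx=3 entry=0x1D007 [P=1 RW=1 US=1 PS=0]
  L1: frame=0x1D idx=10 entry=0x1E007 [P=1 RW=1 US=1 PS=0]
  ✓ 0x1EF5D  — 2 lookups
#3 VA=0x3C06B35 (r,kernel):
  L0: frame=0x13 idx=30 entry=0x22007 [P=1 RW=1 US=1 PS=0]
  L1: frame=0x22 idx=6 entry=0x24007 [P=1 RW=1 US=1 PS=0]
  ✓ 0x24B35  — 2 lookups
#4 VA=0x360B51E (r,kernel):
  L0: frame=0x13 idx=27 entry=0x25007 [P=1 RW=1 US=1 PS=0]
  L1: frame=0x25 idx=11 entry=0x26007 [P=1 RW=1 US=1 PS=0]
  ✓ 0x2651E  — 2 lookups
#5 VA=0x3A0031B (r,kernel):
  L0: frame=0x13 idx=29 entry=0x70004 [P=0 RW=0 US=1 PS=0]
  ⇒ fault: PAGE_NOT_PRESENT  — 1 lookups

Entries read for #0: 2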